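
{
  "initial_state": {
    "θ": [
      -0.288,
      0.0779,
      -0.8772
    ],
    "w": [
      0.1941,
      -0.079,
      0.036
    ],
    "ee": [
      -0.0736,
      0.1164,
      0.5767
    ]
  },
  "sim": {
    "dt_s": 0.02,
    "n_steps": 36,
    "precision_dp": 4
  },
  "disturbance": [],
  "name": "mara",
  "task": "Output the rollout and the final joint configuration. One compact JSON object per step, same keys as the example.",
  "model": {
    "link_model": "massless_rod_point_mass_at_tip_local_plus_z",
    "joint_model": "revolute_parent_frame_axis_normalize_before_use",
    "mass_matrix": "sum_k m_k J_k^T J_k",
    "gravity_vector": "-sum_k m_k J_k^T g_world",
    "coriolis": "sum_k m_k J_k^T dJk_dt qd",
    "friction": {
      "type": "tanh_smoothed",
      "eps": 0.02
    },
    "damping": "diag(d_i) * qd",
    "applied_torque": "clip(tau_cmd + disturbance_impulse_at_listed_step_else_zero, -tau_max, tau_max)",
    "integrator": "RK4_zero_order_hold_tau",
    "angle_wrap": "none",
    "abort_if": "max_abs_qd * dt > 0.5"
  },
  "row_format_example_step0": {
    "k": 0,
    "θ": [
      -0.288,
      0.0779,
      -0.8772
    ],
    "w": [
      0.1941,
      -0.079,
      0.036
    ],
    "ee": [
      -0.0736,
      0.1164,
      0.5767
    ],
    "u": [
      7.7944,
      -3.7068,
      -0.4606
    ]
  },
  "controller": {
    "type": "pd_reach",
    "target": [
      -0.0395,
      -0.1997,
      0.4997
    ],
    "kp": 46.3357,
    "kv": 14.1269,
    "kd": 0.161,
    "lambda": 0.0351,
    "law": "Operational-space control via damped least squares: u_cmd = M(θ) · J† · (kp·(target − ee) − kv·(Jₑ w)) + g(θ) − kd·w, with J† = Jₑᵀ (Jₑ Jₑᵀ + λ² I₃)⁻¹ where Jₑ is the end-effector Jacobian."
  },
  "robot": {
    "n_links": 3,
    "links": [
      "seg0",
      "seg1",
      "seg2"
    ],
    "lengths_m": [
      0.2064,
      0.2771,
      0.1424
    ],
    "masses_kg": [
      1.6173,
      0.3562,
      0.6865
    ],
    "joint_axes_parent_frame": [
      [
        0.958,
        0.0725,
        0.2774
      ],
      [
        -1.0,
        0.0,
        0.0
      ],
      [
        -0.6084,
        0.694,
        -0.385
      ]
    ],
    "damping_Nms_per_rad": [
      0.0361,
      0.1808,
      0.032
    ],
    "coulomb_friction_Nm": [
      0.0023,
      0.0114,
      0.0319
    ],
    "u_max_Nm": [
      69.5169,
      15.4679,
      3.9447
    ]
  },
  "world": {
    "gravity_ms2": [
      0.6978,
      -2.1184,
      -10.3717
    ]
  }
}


{"k":1,"\u03b8":[-0.2788,0.081,-0.887],"w":[0.7163,0.3503,-0.9408],"ee":[-0.0738,0.1112,0.577],"u":[5.7116,-2.614,-0.008]}
{"k":2,"\u03b8":[-0.2611,0.0889,-0.9059],"w":[1.0523,0.4411,-0.9452],"ee":[-0.0741,0.102,0.5774],"u":[3.8623,-1.6943,0.1826]}
{"k":3,"\u03b8":[-0.2379,0.0979,-0.924],"w":[1.273,0.4667,-0.8634],"ee":[-0.0743,0.0902,0.5781],"u":[2.352,-0.9605,0.3201]}
{"k":4,"\u03b8":[-0.2111,0.1072,-0.9403],"w":[1.4091,0.4627,-0.7748],"ee":[-0.0742,0.0765,0.5789],"u":[1.1256,-0.3773,0.4288]}
{"k":5,"\u03b8":[-0.1823,0.1161,-0.955],"w":[1.4823,0.442,-0.6927],"ee":[-0.0738,0.0618,0.5797],"u":[0.1278,0.0866,0.5168]}
{"k":6,"\u03b8":[-0.1524,0.1246,-0.968],"w":[1.5091,0.412,-0.6204],"ee":[-0.0733,0.0464,0.5803],"u":[-0.6866,0.4564,0.5886]}
{"k":7,"\u03b8":[-0.1224,0.1324,-0.9798],"w":[1.5019,0.3776,-0.5584],"ee":[-0.0726,0.0308,0.5806],"u":[-1.3534,0.7518,0.6477]}
{"k":8,"\u03b8":[-0.0927,0.1395,-0.9904],"w":[1.4705,0.342,-0.506],"ee":[-0.0718,0.0153,0.5806],"u":[-1.9012,0.9883,0.6964]}
{"k":9,"\u03b8":[-0.0638,0.1459,-1.0],"w":[1.4223,0.3073,-0.4624],"ee":[-0.0708,0.0002,0.5802],"u":[-2.3525,1.1778,0.7366]}
{"k":10,"\u03b8":[-0.0361,0.1516,-1.0088],"w":[1.3627,0.2748,-0.4262],"ee":[-0.0698,-0.0145,0.5795],"u":[-2.7252,1.3298,0.7699]}
{"k":11,"\u03b8":[-0.0095,0.1568,-1.017],"w":[1.2962,0.2452,-0.3962],"ee":[-0.0687,-0.0286,0.5785],"u":[-3.0337,1.4516,0.7972]}
{"k":12,"\u03b8":[0.0156,0.1613,-1.0246],"w":[1.2258,0.2189,-0.3715],"ee":[-0.0676,-0.042,0.5773],"u":[-3.2895,1.5491,0.8197]}
{"k":13,"\u03b8":[0.0394,0.1654,-1.0318],"w":[1.1539,0.1959,-0.351],"ee":[-0.0665,-0.0547,0.5758],"u":[-3.502,1.627,0.8381]}
{"k":14,"\u03b8":[0.0617,0.1691,-1.0386],"w":[1.0822,0.1762,-0.3338],"ee":[-0.0653,-0.0667,0.5741],"u":[-3.6788,1.689,0.853]}
{"k":15,"\u03b8":[0.0826,0.1724,-1.0451],"w":[1.012,0.1595,-0.3194],"ee":[-0.0642,-0.0779,0.5723],"u":[-3.826,1.7382,0.8651]}
{"k":16,"\u03b8":[0.1021,0.1754,-1.0514],"w":[0.9442,0.1456,-0.3072],"ee":[-0.0631,-0.0884,0.5705],"u":[-3.9488,1.7769,0.8747]}
{"k":17,"\u03b8":[0.1203,0.1781,-1.0574],"w":[0.8792,0.1342,-0.2967],"ee":[-0.062,-0.0981,0.5685],"u":[-4.0515,1.8072,0.8823]}
{"k":18,"\u03b8":[0.1373,0.1807,-1.0632],"w":[0.8175,0.125,-0.2875],"ee":[-0.0609,-0.1072,0.5665],"u":[-4.1374,1.8306,0.8882]}
{"k":19,"\u03b8":[0.153,0.1831,-1.0689],"w":[0.7593,0.1176,-0.2794],"ee":[-0.0599,-0.1156,0.5645],"u":[-4.2095,1.8484,0.8928]}
{"k":20,"\u03b8":[0.1676,0.1853,-1.0744],"w":[0.7046,0.1119,-0.2722],"ee":[-0.059,-0.1233,0.5625],"u":[-4.2701,1.8618,0.8962]}
{"k":21,"\u03b8":[0.1812,0.1875,-1.0797],"w":[0.6534,0.1075,-0.2657],"ee":[-0.058,-0.1305,0.5606],"u":[-4.3211,1.8715,0.8988]}
{"k":22,"\u03b8":[0.1937,0.1896,-1.085],"w":[0.6057,0.1041,-0.2598],"ee":[-0.0572,-0.1371,0.5586],"u":[-4.3642,1.8784,0.9006]}
{"k":23,"\u03b8":[0.2054,0.1916,-1.0901],"w":[0.5613,0.1017,-0.2543],"ee":[-0.0564,-0.1431,0.5568],"u":[-4.4007,1.8828,0.9018]}
{"k":24,"\u03b8":[0.2162,0.1936,-1.0951],"w":[0.5201,0.1,-0.2492],"ee":[-0.0556,-0.1487,0.555],"u":[-4.4317,1.8854,0.9026]}
{"k":25,"\u03b8":[0.2262,0.1956,-1.1001],"w":[0.4819,0.0989,-0.2445],"ee":[-0.0549,-0.1538,0.5532],"u":[-4.4582,1.8865,0.9029]}
{"k":26,"\u03b8":[0.2354,0.1975,-1.1049],"w":[0.4466,0.0982,-0.24],"ee":[-0.0542,-0.1586,0.5516],"u":[-4.4809,1.8864,0.903]}
{"k":27,"\u03b8":[0.244,0.1995,-1.1097],"w":[0.4139,0.0979,-0.2357],"ee":[-0.0536,-0.1629,0.5499],"u":[-4.5003,1.8853,0.9029]}
{"k":28,"\u03b8":[0.252,0.2014,-1.1143],"w":[0.3838,0.0978,-0.2316],"ee":[-0.053,-0.1668,0.5484],"u":[-4.5171,1.8835,0.9027]}
{"k":29,"\u03b8":[0.2594,0.2033,-1.1189],"w":[0.356,0.0979,-0.2277],"ee":[-0.0524,-0.1705,0.547],"u":[-4.5316,1.8811,0.9023]}
{"k":30,"\u03b8":[0.2662,0.2053,-1.1234],"w":[0.3303,0.0981,-0.2239],"ee":[-0.0519,-0.1738,0.5456],"u":[-4.5442,1.8783,0.9019]}
{"k":31,"\u03b8":[0.2726,0.2072,-1.1279],"w":[0.3066,0.0983,-0.2203],"ee":[-0.0514,-0.1768,0.5443],"u":[-4.5551,1.875,0.9014]}
{"k":32,"\u03b8":[0.2785,0.2092,-1.1322],"w":[0.2848,0.0986,-0.2168],"ee":[-0.051,-0.1796,0.543],"u":[-4.5647,1.8715,0.9009]}
{"k":33,"\u03b8":[0.284,0.2111,-1.1365],"w":[0.2647,0.0988,-0.2134],"ee":[-0.0506,-0.1821,0.5418],"u":[-4.5732,1.8678,0.9004]}
{"k":34,"\u03b8":[0.2891,0.2131,-1.1408],"w":[0.2462,0.0991,-0.2101],"ee":[-0.0502,-0.1844,0.5407],"u":[-4.5806,1.864,0.8999]}
{"k":35,"\u03b8":[0.2938,0.2151,-1.1449],"w":[0.2291,0.0992,-0.2069],"ee":[-0.0499,-0.1866,0.5397],"u":[-4.5871,1.86,0.8994]}
{"k":36,"\u03b8":[0.2982,0.2171,-1.149],"w":[0.2134,0.0994,-0.2038],"ee":[-0.0495,-0.1885,0.5387]}
{"summary": "final \u03b8 (rad): 0.2982 0.2171 -1.1490"}


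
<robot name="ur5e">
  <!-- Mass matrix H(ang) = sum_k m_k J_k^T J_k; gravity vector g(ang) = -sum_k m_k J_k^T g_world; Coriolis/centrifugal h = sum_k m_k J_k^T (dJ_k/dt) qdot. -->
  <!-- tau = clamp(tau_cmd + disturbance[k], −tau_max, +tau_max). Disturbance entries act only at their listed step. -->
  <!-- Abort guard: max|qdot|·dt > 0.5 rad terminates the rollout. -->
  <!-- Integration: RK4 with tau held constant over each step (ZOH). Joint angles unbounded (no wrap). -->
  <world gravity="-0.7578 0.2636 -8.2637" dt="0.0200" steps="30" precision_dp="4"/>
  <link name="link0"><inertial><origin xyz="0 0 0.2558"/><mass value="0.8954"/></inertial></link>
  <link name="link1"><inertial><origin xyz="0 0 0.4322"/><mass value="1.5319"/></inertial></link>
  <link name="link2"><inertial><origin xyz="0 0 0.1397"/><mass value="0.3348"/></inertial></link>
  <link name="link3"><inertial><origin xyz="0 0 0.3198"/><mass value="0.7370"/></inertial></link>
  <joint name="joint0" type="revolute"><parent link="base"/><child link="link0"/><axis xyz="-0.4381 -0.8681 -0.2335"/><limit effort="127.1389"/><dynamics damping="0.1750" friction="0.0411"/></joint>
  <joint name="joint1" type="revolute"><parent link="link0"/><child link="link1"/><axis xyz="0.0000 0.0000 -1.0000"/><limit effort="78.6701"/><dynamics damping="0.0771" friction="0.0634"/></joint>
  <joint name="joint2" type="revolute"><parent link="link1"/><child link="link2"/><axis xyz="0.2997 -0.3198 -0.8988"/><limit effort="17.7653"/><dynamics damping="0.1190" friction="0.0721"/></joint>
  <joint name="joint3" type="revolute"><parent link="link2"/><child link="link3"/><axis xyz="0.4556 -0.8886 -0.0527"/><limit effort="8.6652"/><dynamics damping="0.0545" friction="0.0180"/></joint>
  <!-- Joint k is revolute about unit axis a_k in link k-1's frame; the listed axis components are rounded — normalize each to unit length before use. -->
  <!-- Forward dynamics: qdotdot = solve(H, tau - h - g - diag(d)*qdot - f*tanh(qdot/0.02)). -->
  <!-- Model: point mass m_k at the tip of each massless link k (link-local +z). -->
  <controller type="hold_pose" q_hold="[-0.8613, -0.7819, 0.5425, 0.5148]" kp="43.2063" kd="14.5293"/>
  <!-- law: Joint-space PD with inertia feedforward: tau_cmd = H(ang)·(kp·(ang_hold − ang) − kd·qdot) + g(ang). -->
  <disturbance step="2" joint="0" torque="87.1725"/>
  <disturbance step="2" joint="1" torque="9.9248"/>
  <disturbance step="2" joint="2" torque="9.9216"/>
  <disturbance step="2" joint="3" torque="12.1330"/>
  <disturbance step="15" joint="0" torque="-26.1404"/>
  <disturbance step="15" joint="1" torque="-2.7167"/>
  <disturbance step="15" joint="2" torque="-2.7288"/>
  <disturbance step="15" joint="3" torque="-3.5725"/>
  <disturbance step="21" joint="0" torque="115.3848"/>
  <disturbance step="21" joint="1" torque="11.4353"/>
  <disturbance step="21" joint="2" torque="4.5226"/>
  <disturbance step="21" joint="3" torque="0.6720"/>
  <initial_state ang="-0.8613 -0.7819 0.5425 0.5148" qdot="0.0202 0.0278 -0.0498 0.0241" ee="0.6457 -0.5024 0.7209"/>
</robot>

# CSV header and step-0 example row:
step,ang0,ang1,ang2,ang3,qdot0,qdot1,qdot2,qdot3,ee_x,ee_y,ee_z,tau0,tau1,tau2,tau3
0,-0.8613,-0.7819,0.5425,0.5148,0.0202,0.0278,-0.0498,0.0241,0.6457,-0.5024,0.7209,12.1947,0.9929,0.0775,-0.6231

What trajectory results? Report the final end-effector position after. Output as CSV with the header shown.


step,ang0,ang1,ang2,ang3,qdot0,qdot1,qdot2,qdot3,ee_x,ee_y,ee_z,tau0,tau1,tau2,tau3
1,-0.8609,-0.7845,0.5496,0.5111,0.0115,0.3027,-0.6318,0.3331,0.6455,-0.5025,0.7213,12.1939,0.9745,0.0783,-0.6264
2,-0.8607,-0.7848,0.5533,0.5092,0.0062,0.4021,-0.7369,0.3934,0.6452,-0.5025,0.7217,99.2830,10.8701,9.9847,8.6652
3,-0.8518,-0.8310,0.7085,0.4428,0.8434,-0.6695,8.3280,-2.7733,0.6349,-0.5055,0.7304,-18.6445,-3.1551,-3.2061,-4.0958
4,-0.8376,-0.8138,0.7606,0.4426,0.5844,1.0991,2.2470,-0.0546,0.6117,-0.5045,0.7466,-13.0831,-2.5842,-2.5748,-3.5028
5,-0.8276,-0.7903,0.7753,0.4539,0.4073,0.7855,1.1095,0.2066,0.5942,-0.5023,0.7585,-7.2512,-1.7108,-1.9506,-2.8222
6,-0.8208,-0.7746,0.7808,0.4638,0.2685,0.3819,1.0031,-0.0000,0.5824,-0.5005,0.7662,-2.6707,-1.0218,-1.4531,-2.2528
7,-0.8165,-0.7643,0.7816,0.4715,0.1579,0.1576,0.9299,-0.1660,0.5750,-0.4992,0.7709,0.8354,-0.5156,-1.0691,-1.8070
8,-0.8141,-0.7574,0.7804,0.4766,0.0739,0.0035,0.8998,-0.3015,0.5707,-0.4984,0.7736,3.5342,-0.1315,-0.7726,-1.4629
9,-0.8132,-0.7525,0.7776,0.4798,0.0107,-0.0988,0.9132,-0.4195,0.5688,-0.4979,0.7749,5.5926,0.1528,-0.5486,-1.2000
10,-0.8134,-0.7487,0.7736,0.4817,-0.0355,-0.1629,0.9603,-0.5256,0.5686,-0.4975,0.7751,7.1204,0.3546,-0.3841,-1.0024
11,-0.8144,-0.7457,0.7697,0.4821,-0.0677,-0.1994,0.9731,-0.5912,0.5696,-0.4973,0.7748,8.2781,0.5049,-0.2597,-0.8519
12,-0.8159,-0.7432,0.7656,0.4816,-0.0898,-0.2224,0.9801,-0.6360,0.5713,-0.4972,0.7740,9.1619,0.6169,-0.1659,-0.7371
13,-0.8178,-0.7411,0.7616,0.4804,-0.1043,-0.2369,0.9865,-0.6670,0.5737,-0.4972,0.7729,9.8349,0.6999,-0.0957,-0.6496
14,-0.8199,-0.7391,0.7576,0.4788,-0.1130,-0.2457,0.9927,-0.6879,0.5763,-0.4971,0.7716,10.3451,0.7607,-0.0436,-0.5832
15,-0.8222,-0.7373,0.7536,0.4770,-0.1174,-0.2504,0.9987,-0.7011,0.5792,-0.4971,0.7702,-15.4107,-1.9121,-2.7342,-4.1053
16,-0.8273,-0.7316,0.7467,0.4713,-0.4008,0.1718,0.6257,-1.0240,0.5854,-0.4968,0.7674,18.8978,1.6530,0.8379,0.5798
17,-0.8344,-0.7250,0.7420,0.4611,-0.3118,-0.0412,0.8263,-0.9720,0.5939,-0.4964,0.7637,17.4269,1.5147,0.6776,0.3812
18,-0.8399,-0.7205,0.7367,0.4540,-0.2454,-0.1370,0.9584,-0.9239,0.6008,-0.4961,0.7604,16.1811,1.3752,0.5394,0.2151
19,-0.8442,-0.7173,0.7322,0.4485,-0.1942,-0.1876,1.0767,-0.9001,0.6062,-0.4959,0.7577,15.1531,1.2519,0.4270,0.0845
20,-0.8476,-0.7146,0.7284,0.4442,-0.1542,-0.1976,1.1051,-0.8500,0.6105,-0.4957,0.7556,14.3280,1.1501,0.3387,-0.0186
21,-0.8503,-0.7122,0.7249,0.4410,-0.1229,-0.1981,1.1085,-0.8015,0.6138,-0.4955,0.7540,127.1389,12.5047,4.7929,0.5729
22,-0.8380,-0.7329,0.7936,0.3766,1.3560,-1.1714,4.4633,-5.0380,0.6136,-0.4917,0.7642,-20.7252,-2.3950,-0.9266,-0.4535
23,-0.8148,-0.7364,0.8009,0.3266,0.9472,0.0298,0.5543,-2.2456,0.6096,-0.4825,0.7817,-13.7944,-1.6895,-0.5980,-0.4596
24,-0.7989,-0.7337,0.7895,0.3001,0.6341,-0.0164,0.3258,-1.5161,0.6065,-0.4753,0.7938,-7.6927,-1.0120,-0.3919,-0.3791
25,-0.7886,-0.7321,0.7776,0.2847,0.3921,-0.0281,0.5757,-1.2118,0.6047,-0.4703,0.8014,-3.0150,-0.5448,-0.2763,-0.3195
26,-0.7825,-0.7305,0.7678,0.2759,0.2098,0.0258,0.7878,-1.0128,0.6039,-0.4670,0.8060,0.5344,-0.2205,-0.2064,-0.2802
27,-0.7795,-0.7282,0.7605,0.2714,0.0765,0.0823,1.0071,-0.9131,0.6038,-0.4650,0.8084,3.2147,0.0124,-0.1595,-0.2494
28,-0.7788,-0.7249,0.7548,0.2698,-0.0199,0.1480,1.1226,-0.8211,0.6042,-0.4640,0.8093,5.2315,0.1789,-0.1249,-0.2263
29,-0.7798,-0.7206,0.7500,0.2704,-0.0869,0.1929,1.1904,-0.7487,0.6051,-0.4636,0.8091,6.7388,0.3014,-0.0976,-0.2079
30,-0.7818,-0.7155,0.7459,0.2725,-0.1330,0.2195,1.2331,-0.6934,0.6062,-0.4636,0.8082,,,,
# final ee position (m): 0.6062 -0.4636 0.8082


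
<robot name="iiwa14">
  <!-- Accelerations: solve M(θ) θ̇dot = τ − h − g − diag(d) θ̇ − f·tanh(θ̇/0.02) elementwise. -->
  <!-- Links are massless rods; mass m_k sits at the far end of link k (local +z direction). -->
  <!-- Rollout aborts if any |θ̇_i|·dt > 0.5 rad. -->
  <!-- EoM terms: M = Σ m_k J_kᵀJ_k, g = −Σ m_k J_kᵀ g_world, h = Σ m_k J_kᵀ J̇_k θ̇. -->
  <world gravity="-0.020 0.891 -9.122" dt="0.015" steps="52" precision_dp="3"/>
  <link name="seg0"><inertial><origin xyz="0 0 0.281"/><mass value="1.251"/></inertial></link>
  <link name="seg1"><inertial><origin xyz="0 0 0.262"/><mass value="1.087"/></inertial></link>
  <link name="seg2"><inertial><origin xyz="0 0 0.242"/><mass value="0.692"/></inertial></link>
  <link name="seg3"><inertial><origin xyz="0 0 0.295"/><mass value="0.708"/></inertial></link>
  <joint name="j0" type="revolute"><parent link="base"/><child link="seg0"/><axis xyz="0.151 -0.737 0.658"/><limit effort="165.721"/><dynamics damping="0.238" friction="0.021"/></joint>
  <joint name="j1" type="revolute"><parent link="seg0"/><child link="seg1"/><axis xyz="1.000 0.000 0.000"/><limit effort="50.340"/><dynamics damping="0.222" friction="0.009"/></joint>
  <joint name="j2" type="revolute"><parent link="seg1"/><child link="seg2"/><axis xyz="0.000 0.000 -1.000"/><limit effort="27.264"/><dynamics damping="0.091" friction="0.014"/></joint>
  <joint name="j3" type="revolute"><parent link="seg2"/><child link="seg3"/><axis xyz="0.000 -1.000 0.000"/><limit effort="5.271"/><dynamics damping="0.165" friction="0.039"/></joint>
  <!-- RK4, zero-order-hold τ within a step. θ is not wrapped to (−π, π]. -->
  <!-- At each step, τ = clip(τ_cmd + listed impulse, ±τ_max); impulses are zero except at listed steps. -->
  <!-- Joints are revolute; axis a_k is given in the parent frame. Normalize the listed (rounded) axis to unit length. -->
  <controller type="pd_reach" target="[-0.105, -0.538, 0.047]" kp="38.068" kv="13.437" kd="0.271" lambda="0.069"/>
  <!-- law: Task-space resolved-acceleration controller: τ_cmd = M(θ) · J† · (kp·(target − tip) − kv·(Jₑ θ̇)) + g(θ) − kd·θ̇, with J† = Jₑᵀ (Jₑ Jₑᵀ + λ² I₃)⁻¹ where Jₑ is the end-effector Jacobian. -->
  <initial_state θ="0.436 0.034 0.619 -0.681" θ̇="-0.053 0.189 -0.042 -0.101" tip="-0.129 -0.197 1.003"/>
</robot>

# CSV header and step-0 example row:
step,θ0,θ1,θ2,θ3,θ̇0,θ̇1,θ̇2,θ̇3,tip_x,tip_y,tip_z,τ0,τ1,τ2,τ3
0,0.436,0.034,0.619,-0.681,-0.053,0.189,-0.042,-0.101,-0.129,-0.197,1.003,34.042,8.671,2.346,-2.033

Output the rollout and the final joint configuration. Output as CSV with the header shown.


step,θ0,θ1,θ2,θ3,θ̇0,θ̇1,θ̇2,θ̇3,tip_x,tip_y,tip_z,τ0,τ1,τ2,τ3
1,0.443,0.035,0.618,-0.702,1.011,-0.075,-0.030,-2.687,-0.128,-0.200,0.999,26.797,6.864,1.879,-0.943
2,0.464,0.033,0.618,-0.755,1.802,-0.196,-0.058,-4.267,-0.128,-0.206,0.990,19.883,5.889,1.548,-0.401
3,0.496,0.030,0.617,-0.825,2.362,-0.222,0.002,-5.135,-0.129,-0.213,0.976,13.549,5.333,1.242,-0.150
4,0.534,0.026,0.618,-0.905,2.739,-0.185,0.113,-5.519,-0.131,-0.222,0.960,8.102,4.976,0.953,-0.036
5,0.577,0.024,0.621,-0.989,2.979,-0.117,0.261,-5.594,-0.135,-0.231,0.940,3.623,4.681,0.675,0.029
6,0.622,0.023,0.626,-1.072,3.120,-0.035,0.420,-5.486,-0.141,-0.241,0.919,0.074,4.406,0.416,0.088
7,0.670,0.023,0.634,-1.153,3.190,0.047,0.577,-5.277,-0.146,-0.252,0.897,-2.662,4.142,0.180,0.156
8,0.718,0.025,0.643,-1.230,3.213,0.124,0.724,-5.018,-0.153,-0.264,0.874,-4.727,3.890,-0.030,0.239
9,0.766,0.027,0.655,-1.303,3.204,0.192,0.857,-4.739,-0.159,-0.275,0.850,-6.253,3.653,-0.215,0.334
10,0.814,0.030,0.669,-1.372,3.175,0.252,0.975,-4.458,-0.165,-0.287,0.826,-7.360,3.434,-0.376,0.435
11,0.861,0.034,0.684,-1.436,3.132,0.302,1.078,-4.186,-0.170,-0.299,0.802,-8.145,3.235,-0.516,0.539
12,0.908,0.039,0.701,-1.497,3.083,0.344,1.167,-3.927,-0.175,-0.311,0.778,-8.686,3.056,-0.636,0.642
13,0.953,0.045,0.719,-1.554,3.030,0.377,1.242,-3.683,-0.180,-0.322,0.755,-9.043,2.898,-0.739,0.740
14,0.998,0.051,0.738,-1.608,2.977,0.404,1.304,-3.455,-0.183,-0.334,0.732,-9.264,2.761,-0.827,0.833
15,1.043,0.057,0.758,-1.658,2.925,0.423,1.354,-3.244,-0.186,-0.345,0.709,-9.384,2.643,-0.901,0.918
16,1.086,0.063,0.779,-1.705,2.877,0.435,1.391,-3.047,-0.189,-0.356,0.686,-9.432,2.545,-0.962,0.994
17,1.129,0.070,0.800,-1.749,2.832,0.441,1.418,-2.865,-0.190,-0.366,0.665,-9.428,2.465,-1.013,1.063
18,1.171,0.076,0.821,-1.791,2.791,0.441,1.434,-2.696,-0.192,-0.377,0.643,-9.390,2.403,-1.054,1.123
19,1.213,0.083,0.843,-1.830,2.754,0.436,1.441,-2.540,-0.192,-0.386,0.622,-9.328,2.359,-1.086,1.175
20,1.254,0.089,0.864,-1.867,2.722,0.425,1.438,-2.395,-0.192,-0.396,0.602,-9.252,2.331,-1.110,1.220
21,1.294,0.096,0.886,-1.902,2.693,0.408,1.426,-2.261,-0.192,-0.404,0.583,-9.168,2.319,-1.127,1.259
22,1.335,0.102,0.907,-1.935,2.668,0.387,1.405,-2.137,-0.191,-0.413,0.564,-9.082,2.323,-1.138,1.291
23,1.375,0.107,0.928,-1.966,2.645,0.361,1.377,-2.022,-0.190,-0.421,0.545,-8.998,2.343,-1.143,1.319
24,1.414,0.112,0.948,-1.996,2.625,0.330,1.342,-1.916,-0.189,-0.428,0.527,-8.916,2.377,-1.143,1.342
25,1.453,0.117,0.968,-2.024,2.607,0.296,1.299,-1.818,-0.188,-0.436,0.510,-8.840,2.427,-1.139,1.361
26,1.492,0.121,0.987,-2.050,2.589,0.258,1.250,-1.727,-0.186,-0.442,0.493,-8.769,2.490,-1.130,1.377
27,1.531,0.125,1.006,-2.076,2.573,0.217,1.196,-1.643,-0.184,-0.449,0.477,-8.704,2.567,-1.118,1.390
28,1.569,0.128,1.023,-2.100,2.555,0.174,1.136,-1.566,-0.182,-0.455,0.461,-8.646,2.657,-1.102,1.401
29,1.608,0.130,1.040,-2.123,2.537,0.129,1.073,-1.493,-0.180,-0.460,0.446,-8.594,2.758,-1.084,1.411
30,1.646,0.132,1.055,-2.145,2.518,0.083,1.005,-1.426,-0.178,-0.466,0.431,-8.548,2.870,-1.063,1.419
31,1.683,0.133,1.070,-2.165,2.497,0.036,0.934,-1.363,-0.176,-0.471,0.417,-8.507,2.991,-1.040,1.426
32,1.720,0.133,1.083,-2.185,2.474,-0.011,0.861,-1.304,-0.174,-0.475,0.403,-8.471,3.120,-1.016,1.433
33,1.757,0.132,1.096,-2.205,2.447,-0.057,0.787,-1.248,-0.172,-0.480,0.390,-8.440,3.254,-0.990,1.439
34,1.794,0.131,1.107,-2.223,2.418,-0.103,0.711,-1.196,-0.170,-0.484,0.377,-8.413,3.393,-0.963,1.445
35,1.830,0.129,1.117,-2.240,2.386,-0.147,0.636,-1.146,-0.167,-0.488,0.365,-8.390,3.537,-0.935,1.451
36,1.865,0.127,1.126,-2.257,2.351,-0.189,0.562,-1.099,-0.165,-0.492,0.353,-8.371,3.683,-0.906,1.458
37,1.900,0.124,1.134,-2.273,2.311,-0.230,0.489,-1.053,-0.163,-0.495,0.341,-8.356,3.830,-0.877,1.464
38,1.935,0.120,1.141,-2.289,2.269,-0.268,0.418,-1.010,-0.161,-0.499,0.330,-8.343,3.977,-0.847,1.470
39,1.968,0.116,1.147,-2.304,2.223,-0.303,0.351,-0.968,-0.159,-0.502,0.319,-8.331,4.123,-0.818,1.477
40,2.001,0.111,1.151,-2.318,2.173,-0.336,0.286,-0.927,-0.157,-0.505,0.309,-8.321,4.266,-0.788,1.484
41,2.034,0.106,1.155,-2.332,2.120,-0.365,0.226,-0.888,-0.155,-0.508,0.298,-8.310,4.404,-0.759,1.490
42,2.065,0.100,1.158,-2.345,2.064,-0.392,0.170,-0.851,-0.153,-0.511,0.289,-8.299,4.538,-0.731,1.497
43,2.095,0.094,1.160,-2.357,2.005,-0.415,0.119,-0.814,-0.151,-0.514,0.279,-8.286,4.667,-0.703,1.504
44,2.125,0.087,1.162,-2.369,1.943,-0.435,0.072,-0.779,-0.148,-0.517,0.270,-8.271,4.789,-0.675,1.511
45,2.154,0.081,1.163,-2.380,1.879,-0.453,0.031,-0.745,-0.146,-0.519,0.261,-8.251,4.905,-0.648,1.518
46,2.181,0.074,1.163,-2.391,1.812,-0.467,-0.002,-0.713,-0.144,-0.521,0.252,-8.238,5.011,-0.625,1.524
47,2.208,0.067,1.163,-2.402,1.743,-0.479,-0.022,-0.682,-0.142,-0.524,0.244,-8.239,5.104,-0.606,1.531
48,2.234,0.060,1.162,-2.412,1.672,-0.488,-0.037,-0.652,-0.140,-0.526,0.236,-8.233,5.190,-0.588,1.536
49,2.258,0.052,1.162,-2.421,1.600,-0.495,-0.049,-0.623,-0.138,-0.528,0.228,-8.209,5.272,-0.570,1.541
50,2.282,0.045,1.161,-2.431,1.527,-0.500,-0.059,-0.596,-0.136,-0.530,0.221,-8.170,5.350,-0.551,1.546
51,2.304,0.037,1.160,-2.439,1.453,-0.503,-0.066,-0.570,-0.134,-0.531,0.213,-8.117,5.423,-0.532,1.550
52,2.325,0.030,1.159,-2.448,1.380,-0.504,-0.072,-0.545,-0.132,-0.533,0.206,,,,
# final θ (rad): 2.325 0.030 1.159 -2.448


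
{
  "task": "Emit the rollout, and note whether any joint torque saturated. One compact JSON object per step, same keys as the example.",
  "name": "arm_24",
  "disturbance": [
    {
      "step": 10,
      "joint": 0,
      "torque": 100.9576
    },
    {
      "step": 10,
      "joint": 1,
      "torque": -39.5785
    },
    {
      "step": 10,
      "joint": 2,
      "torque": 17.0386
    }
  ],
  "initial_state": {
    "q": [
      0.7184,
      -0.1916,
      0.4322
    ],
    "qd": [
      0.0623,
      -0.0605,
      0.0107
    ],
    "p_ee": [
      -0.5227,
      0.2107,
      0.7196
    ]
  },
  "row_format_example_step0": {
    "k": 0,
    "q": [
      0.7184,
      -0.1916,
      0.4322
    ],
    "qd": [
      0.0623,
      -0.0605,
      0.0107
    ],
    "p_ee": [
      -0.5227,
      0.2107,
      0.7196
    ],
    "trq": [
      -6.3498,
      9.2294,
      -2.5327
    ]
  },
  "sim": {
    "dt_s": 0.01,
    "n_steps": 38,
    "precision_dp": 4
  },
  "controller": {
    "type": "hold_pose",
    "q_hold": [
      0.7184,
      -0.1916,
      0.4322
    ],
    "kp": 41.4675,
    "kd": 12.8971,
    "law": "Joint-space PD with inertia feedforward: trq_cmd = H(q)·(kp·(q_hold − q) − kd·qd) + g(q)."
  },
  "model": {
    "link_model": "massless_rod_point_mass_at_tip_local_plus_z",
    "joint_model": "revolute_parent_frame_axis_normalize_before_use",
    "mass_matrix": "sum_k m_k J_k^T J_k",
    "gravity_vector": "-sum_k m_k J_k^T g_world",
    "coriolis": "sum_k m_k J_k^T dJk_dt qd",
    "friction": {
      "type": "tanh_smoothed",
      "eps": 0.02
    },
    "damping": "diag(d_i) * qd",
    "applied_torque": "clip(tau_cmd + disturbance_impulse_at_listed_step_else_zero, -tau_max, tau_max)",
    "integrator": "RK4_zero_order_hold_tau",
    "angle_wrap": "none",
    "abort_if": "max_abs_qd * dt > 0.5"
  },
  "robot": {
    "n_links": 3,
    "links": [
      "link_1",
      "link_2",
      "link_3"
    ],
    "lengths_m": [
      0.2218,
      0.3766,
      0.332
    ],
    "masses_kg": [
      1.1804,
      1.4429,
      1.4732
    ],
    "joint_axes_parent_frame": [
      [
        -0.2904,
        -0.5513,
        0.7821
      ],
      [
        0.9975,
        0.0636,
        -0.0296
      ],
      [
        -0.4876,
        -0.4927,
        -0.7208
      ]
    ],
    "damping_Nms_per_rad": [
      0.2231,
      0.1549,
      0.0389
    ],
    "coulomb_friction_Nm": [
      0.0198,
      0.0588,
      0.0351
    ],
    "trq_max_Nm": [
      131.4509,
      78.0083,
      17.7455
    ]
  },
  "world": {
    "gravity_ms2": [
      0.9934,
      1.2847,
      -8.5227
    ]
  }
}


{"k":1,"q":[0.719,-0.1922,0.4323],"qd":[0.0542,-0.0522,0.0089],"p_ee":[-0.5232,0.2109,0.7192],"trq":[-6.2419,9.1259,-2.5016]}
{"k":2,"q":[0.7195,-0.1926,0.4324],"qd":[0.0469,-0.0445,0.008],"p_ee":[-0.5236,0.211,0.7188],"trq":[-6.1435,9.0314,-2.4733]}
{"k":3,"q":[0.7199,-0.1931,0.4325],"qd":[0.0403,-0.0376,0.0075],"p_ee":[-0.524,0.2111,0.7185],"trq":[-6.0539,8.9451,-2.4477]}
{"k":4,"q":[0.7203,-0.1934,0.4325],"qd":[0.0343,-0.0314,0.0071],"p_ee":[-0.5243,0.2112,0.7182],"trq":[-5.9724,8.8665,-2.4245]}
{"k":5,"q":[0.7206,-0.1937,0.4326],"qd":[0.0291,-0.0259,0.0066],"p_ee":[-0.5246,0.2113,0.718],"trq":[-5.8983,8.7951,-2.4034]}
{"k":6,"q":[0.7209,-0.1939,0.4327],"qd":[0.0243,-0.0211,0.0061],"p_ee":[-0.5248,0.2114,0.7178],"trq":[-5.831,8.7304,-2.3842]}
{"k":7,"q":[0.7211,-0.1941,0.4327],"qd":[0.0201,-0.0169,0.0054],"p_ee":[-0.525,0.2115,0.7176],"trq":[-5.7699,8.672,-2.3669]}
{"k":8,"q":[0.7213,-0.1943,0.4328],"qd":[0.0164,-0.0132,0.0047],"p_ee":[-0.5251,0.2115,0.7175],"trq":[-5.7146,8.6196,-2.3513]}
{"k":9,"q":[0.7214,-0.1944,0.4328],"qd":[0.013,-0.0101,0.0039],"p_ee":[-0.5252,0.2115,0.7173],"trq":[-5.6646,8.5727,-2.3372]}
{"k":10,"q":[0.7215,-0.1945,0.4329],"qd":[0.0101,-0.0074,0.0031],"p_ee":[-0.5253,0.2116,0.7173],"trq":[95.3381,-31.0477,14.714]}
{"k":11,"q":[0.7268,-0.1945,0.4329],"qd":[1.033,-0.0085,0.0084],"p_ee":[-0.5283,0.2105,0.7154],"trq":[-18.8191,13.7277,-4.5529]}
{"k":12,"q":[0.7364,-0.1947,0.433],"qd":[0.8919,-0.0149,-0.0005],"p_ee":[-0.5337,0.2086,0.7119],"trq":[-17.4897,13.2826,-4.3371]}
{"k":13,"q":[0.7447,-0.1948,0.4329],"qd":[0.7653,-0.0171,-0.0009],"p_ee":[-0.5383,0.2069,0.7089],"trq":[-16.2806,12.8575,-4.139]}
{"k":14,"q":[0.7518,-0.195,0.4329],"qd":[0.6523,-0.0171,0.0005],"p_ee":[-0.5423,0.2055,0.7063],"trq":[-15.1813,12.4556,-3.9566]}
{"k":15,"q":[0.7578,-0.1952,0.433],"qd":[0.5516,-0.0159,0.0021],"p_ee":[-0.5456,0.2042,0.7041],"trq":[-14.1822,12.0784,-3.7888]}
{"k":16,"q":[0.7628,-0.1953,0.433],"qd":[0.4619,-0.0141,0.0032],"p_ee":[-0.5484,0.2031,0.7022],"trq":[-13.2746,11.7266,-3.6346]}
{"k":17,"q":[0.7671,-0.1954,0.433],"qd":[0.3821,-0.0119,0.0038],"p_ee":[-0.5508,0.2023,0.7006],"trq":[-12.4504,11.4002,-3.4934]}
{"k":18,"q":[0.7705,-0.1955,0.4331],"qd":[0.3112,-0.0096,0.004],"p_ee":[-0.5527,0.2015,0.6993],"trq":[-11.7024,11.0986,-3.3642]}
{"k":19,"q":[0.7733,-0.1956,0.4331],"qd":[0.2483,-0.0073,0.0038],"p_ee":[-0.5542,0.2009,0.6982],"trq":[-11.0237,10.8211,-3.2464]}
{"k":20,"q":[0.7755,-0.1957,0.4331],"qd":[0.1926,-0.0051,0.0034],"p_ee":[-0.5555,0.2004,0.6974],"trq":[-10.4084,10.5665,-3.1391]}
{"k":21,"q":[0.7772,-0.1957,0.4332],"qd":[0.1434,-0.003,0.0028],"p_ee":[-0.5564,0.2001,0.6968],"trq":[-9.8508,10.3336,-3.0415]}
{"k":22,"q":[0.7784,-0.1958,0.4332],"qd":[0.0999,-0.0012,0.0021],"p_ee":[-0.557,0.1998,0.6963],"trq":[-9.3458,10.1211,-2.9529]}
{"k":23,"q":[0.7792,-0.1958,0.4332],"qd":[0.0617,0.0005,0.0014],"p_ee":[-0.5575,0.1996,0.696],"trq":[-8.8887,9.9274,-2.8725]}
{"k":24,"q":[0.7797,-0.1957,0.4332],"qd":[0.0282,0.0019,0.0007],"p_ee":[-0.5577,0.1995,0.6958],"trq":[-8.4753,9.7513,-2.7998]}
{"k":25,"q":[0.7798,-0.1957,0.4332],"qd":[-0.0011,0.0031,-0.0002],"p_ee":[-0.5578,0.1995,0.6958],"trq":[-8.1029,9.5914,-2.7341]}
{"k":26,"q":[0.7797,-0.1957,0.4332],"qd":[-0.0262,0.0042,-0.0015],"p_ee":[-0.5577,0.1995,0.6959],"trq":[-7.7693,9.4462,-2.6748]}
{"k":27,"q":[0.7793,-0.1956,0.4332],"qd":[-0.0479,0.0051,-0.0025],"p_ee":[-0.5575,0.1995,0.696],"trq":[-7.4692,9.3147,-2.6215]}
{"k":28,"q":[0.7787,-0.1956,0.4332],"qd":[-0.0667,0.006,-0.0032],"p_ee":[-0.5572,0.1997,0.6963],"trq":[-7.1988,9.1956,-2.5734]}
{"k":29,"q":[0.778,-0.1955,0.4331],"qd":[-0.0827,0.0067,-0.0036],"p_ee":[-0.5567,0.1998,0.6966],"trq":[-6.9553,9.0879,-2.5302]}
{"k":30,"q":[0.7771,-0.1954,0.4331],"qd":[-0.0964,0.0072,-0.004],"p_ee":[-0.5562,0.2,0.6969],"trq":[-6.7361,8.9906,-2.4913]}
{"k":31,"q":[0.7761,-0.1954,0.4331],"qd":[-0.1079,0.0077,-0.0044],"p_ee":[-0.5557,0.2002,0.6973],"trq":[-6.5391,8.9026,-2.4564]}
{"k":32,"q":[0.775,-0.1953,0.433],"qd":[-0.1175,0.008,-0.0046],"p_ee":[-0.555,0.2004,0.6978],"trq":[-6.3621,8.8231,-2.425]}
{"k":33,"q":[0.7737,-0.1952,0.433],"qd":[-0.1254,0.0083,-0.0048],"p_ee":[-0.5543,0.2006,0.6983],"trq":[-6.2035,8.7515,-2.3969]}
{"k":34,"q":[0.7725,-0.1951,0.4329],"qd":[-0.1317,0.0084,-0.005],"p_ee":[-0.5536,0.2009,0.6988],"trq":[-6.0614,8.6868,-2.3716]}
{"k":35,"q":[0.7711,-0.195,0.4329],"qd":[-0.1367,0.0086,-0.0051],"p_ee":[-0.5529,0.2011,0.6993],"trq":[-5.9343,8.6285,-2.3491]}
{"k":36,"q":[0.7697,-0.195,0.4328],"qd":[-0.1405,0.0086,-0.0052],"p_ee":[-0.5521,0.2014,0.6999],"trq":[-5.8209,8.576,-2.329]}
{"k":37,"q":[0.7683,-0.1949,0.4328],"qd":[-0.1432,0.0086,-0.0052],"p_ee":[-0.5513,0.2017,0.7004],"trq":[-5.7197,8.5288,-2.311]}
{"k":38,"q":[0.7669,-0.1948,0.4327],"qd":[-0.145,0.0086,-0.0053],"p_ee":[-0.5505,0.202,0.701]}
{"summary": "any joint saturated: no"}


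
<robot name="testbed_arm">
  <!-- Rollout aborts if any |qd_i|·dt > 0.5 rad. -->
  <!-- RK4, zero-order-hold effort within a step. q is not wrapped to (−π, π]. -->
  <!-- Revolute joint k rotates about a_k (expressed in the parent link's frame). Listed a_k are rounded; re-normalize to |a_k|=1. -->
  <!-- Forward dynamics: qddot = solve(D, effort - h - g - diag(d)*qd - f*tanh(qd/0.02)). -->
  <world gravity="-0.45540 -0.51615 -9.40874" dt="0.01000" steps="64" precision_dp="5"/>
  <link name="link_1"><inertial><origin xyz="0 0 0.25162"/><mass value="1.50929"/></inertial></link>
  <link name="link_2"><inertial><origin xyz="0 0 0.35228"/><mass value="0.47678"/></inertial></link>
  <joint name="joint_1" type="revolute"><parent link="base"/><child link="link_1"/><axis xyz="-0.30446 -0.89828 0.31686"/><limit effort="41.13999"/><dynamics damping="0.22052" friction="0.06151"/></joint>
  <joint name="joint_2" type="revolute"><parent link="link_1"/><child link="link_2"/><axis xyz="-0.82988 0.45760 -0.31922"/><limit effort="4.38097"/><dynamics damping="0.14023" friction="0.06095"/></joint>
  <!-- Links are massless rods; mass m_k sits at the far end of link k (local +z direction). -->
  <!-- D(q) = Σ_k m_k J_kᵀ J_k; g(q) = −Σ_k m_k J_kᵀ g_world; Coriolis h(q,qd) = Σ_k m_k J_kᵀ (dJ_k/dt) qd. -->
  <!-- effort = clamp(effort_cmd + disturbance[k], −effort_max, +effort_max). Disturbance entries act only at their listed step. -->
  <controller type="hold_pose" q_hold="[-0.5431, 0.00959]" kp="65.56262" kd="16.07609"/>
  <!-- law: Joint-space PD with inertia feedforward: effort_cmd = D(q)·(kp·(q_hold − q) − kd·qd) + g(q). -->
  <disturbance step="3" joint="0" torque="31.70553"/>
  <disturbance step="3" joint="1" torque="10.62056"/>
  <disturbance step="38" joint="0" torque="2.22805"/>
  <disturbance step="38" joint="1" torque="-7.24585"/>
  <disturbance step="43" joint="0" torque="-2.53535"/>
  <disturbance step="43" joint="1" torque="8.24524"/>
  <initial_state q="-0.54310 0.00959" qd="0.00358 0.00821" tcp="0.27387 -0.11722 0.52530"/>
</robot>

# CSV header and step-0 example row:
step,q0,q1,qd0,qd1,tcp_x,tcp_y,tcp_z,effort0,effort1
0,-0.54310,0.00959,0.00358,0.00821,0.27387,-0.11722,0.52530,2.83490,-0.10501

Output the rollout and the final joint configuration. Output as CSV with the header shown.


step,q0,q1,qd0,qd1,tcp_x,tcp_y,tcp_z,effort0,effort1
1,-0.54307,0.00965,0.00238,0.00345,0.27387,-0.11720,0.52531,2.83781,-0.10149
2,-0.54305,0.00967,0.00161,0.00138,0.27387,-0.11719,0.52531,2.83988,-0.10000
3,-0.54304,0.00968,0.00110,0.00050,0.27386,-0.11718,0.52532,34.54692,4.38097
4,-0.53611,0.01594,1.38087,1.24699,0.27209,-0.11381,0.52696,-2.35952,-0.81831
5,-0.52352,0.02720,1.13754,1.00432,0.26877,-0.10773,0.52990,-1.72612,-0.70605
6,-0.51320,0.03620,0.92772,0.79719,0.26596,-0.10280,0.53225,-1.16770,-0.61042
7,-0.50483,0.04329,0.74704,0.62125,0.26360,-0.09886,0.53412,-0.67524,-0.52909
8,-0.49814,0.04875,0.59175,0.47249,0.26166,-0.09576,0.53560,-0.24086,-0.45997
9,-0.49289,0.05285,0.45855,0.34726,0.26008,-0.09338,0.53676,0.14231,-0.40125
10,-0.48888,0.05579,0.34461,0.24233,0.25883,-0.09161,0.53764,0.48032,-0.35135
11,-0.48592,0.05778,0.24743,0.15482,0.25787,-0.09035,0.53830,0.77847,-0.30894
12,-0.48386,0.05896,0.16484,0.08224,0.25716,-0.08953,0.53877,1.04142,-0.27286
13,-0.48256,0.05948,0.09497,0.02283,0.25667,-0.08907,0.53907,1.27330,-0.24251
14,-0.48190,0.05950,0.03687,-0.01551,0.25638,-0.08891,0.53924,1.47763,-0.22540
15,-0.48177,0.05924,-0.00970,-0.03561,0.25627,-0.08894,0.53929,1.65251,-0.22006
16,-0.48205,0.05882,-0.04509,-0.04915,0.25631,-0.08912,0.53924,1.79355,-0.21696
17,-0.48264,0.05827,-0.07389,-0.05942,0.25648,-0.08942,0.53912,1.91610,-0.21468
18,-0.48350,0.05764,-0.09742,-0.06729,0.25674,-0.08979,0.53893,2.02396,-0.21291
19,-0.48457,0.05694,-0.11641,-0.07320,0.25710,-0.09024,0.53870,2.11891,-0.21151
20,-0.48581,0.05618,-0.13151,-0.07749,0.25751,-0.09075,0.53842,2.20246,-0.21039
21,-0.48718,0.05539,-0.14325,-0.08045,0.25799,-0.09130,0.53811,2.27593,-0.20947
22,-0.48866,0.05458,-0.15212,-0.08231,0.25850,-0.09188,0.53777,2.34052,-0.20871
23,-0.49021,0.05375,-0.15853,-0.08327,0.25904,-0.09248,0.53741,2.39725,-0.20806
24,-0.49182,0.05292,-0.16284,-0.08349,0.25961,-0.09309,0.53704,2.44706,-0.20750
25,-0.49346,0.05209,-0.16539,-0.08312,0.26019,-0.09372,0.53665,2.49075,-0.20700
26,-0.49512,0.05126,-0.16643,-0.08227,0.26078,-0.09435,0.53626,2.52905,-0.20653
27,-0.49678,0.05044,-0.16622,-0.08105,0.26137,-0.09497,0.53587,2.56260,-0.20608
28,-0.49843,0.04964,-0.16497,-0.07953,0.26196,-0.09559,0.53548,2.59195,-0.20565
29,-0.50007,0.04885,-0.16284,-0.07778,0.26255,-0.09621,0.53509,2.61762,-0.20522
30,-0.50169,0.04809,-0.16001,-0.07586,0.26313,-0.09681,0.53470,2.64003,-0.20478
31,-0.50327,0.04734,-0.15661,-0.07381,0.26369,-0.09740,0.53432,2.65958,-0.20435
32,-0.50482,0.04661,-0.15274,-0.07168,0.26424,-0.09797,0.53395,2.67661,-0.20390
33,-0.50632,0.04591,-0.14853,-0.06949,0.26478,-0.09853,0.53358,2.69143,-0.20345
34,-0.50779,0.04522,-0.14404,-0.06727,0.26530,-0.09907,0.53323,2.70430,-0.20298
35,-0.50920,0.04456,-0.13936,-0.06505,0.26581,-0.09960,0.53288,2.71545,-0.20251
36,-0.51057,0.04392,-0.13455,-0.06283,0.26630,-0.10010,0.53255,2.72511,-0.20202
37,-0.51189,0.04330,-0.12965,-0.06065,0.26677,-0.10059,0.53222,2.73345,-0.20153
38,-0.51316,0.04271,-0.12472,-0.05849,0.26722,-0.10106,0.53191,4.96869,-4.38097
39,-0.51420,0.03829,-0.08254,-0.82109,0.26682,-0.10249,0.53187,2.37941,0.48239
40,-0.51502,0.03081,-0.08226,-0.67579,0.26572,-0.10468,0.53203,2.42641,0.39408
41,-0.51585,0.02468,-0.08194,-0.55246,0.26488,-0.10651,0.53211,2.46813,0.31794
42,-0.51666,0.01968,-0.08148,-0.44791,0.26426,-0.10804,0.53213,2.50513,0.25226
43,-0.51747,0.01565,-0.08082,-0.35939,0.26382,-0.10931,0.53210,0.00253,4.38097
44,-0.51854,0.01618,-0.13358,0.45786,0.26440,-0.10943,0.53178,2.98463,-0.52086
45,-0.51984,0.02026,-0.12580,0.35918,0.26578,-0.10866,0.53124,2.96235,-0.45680
46,-0.52106,0.02343,-0.11844,0.27595,0.26694,-0.10812,0.53076,2.94236,-0.40138
47,-0.52221,0.02584,-0.11145,0.20591,0.26793,-0.10777,0.53032,2.92441,-0.35341
48,-0.52329,0.02760,-0.10482,0.14716,0.26875,-0.10757,0.52994,2.90828,-0.31186
49,-0.52431,0.02883,-0.09854,0.09804,0.26944,-0.10749,0.52960,2.89378,-0.27585
50,-0.52526,0.02960,-0.09259,0.05715,0.27002,-0.10752,0.52930,2.88074,-0.24463
51,-0.52616,0.03000,-0.08692,0.02385,0.27049,-0.10764,0.52903,2.86902,-0.21803
52,-0.52700,0.03012,-0.08121,0.00163,0.27088,-0.10781,0.52879,2.85849,-0.19938
53,-0.52778,0.03008,-0.07532,-0.00863,0.27122,-0.10802,0.52858,2.84906,-0.19003
54,-0.52851,0.02997,-0.06966,-0.01339,0.27152,-0.10823,0.52838,2.84063,-0.18498
55,-0.52918,0.02982,-0.06437,-0.01585,0.27179,-0.10843,0.52820,2.83312,-0.18175
56,-0.52980,0.02966,-0.05949,-0.01716,0.27202,-0.10863,0.52804,2.82641,-0.17943
57,-0.53037,0.02948,-0.05501,-0.01785,0.27224,-0.10882,0.52789,2.82045,-0.17764
58,-0.53090,0.02930,-0.05091,-0.01817,0.27244,-0.10899,0.52775,2.81516,-0.17618
59,-0.53139,0.02912,-0.04717,-0.01828,0.27262,-0.10916,0.52763,2.81048,-0.17492
60,-0.53185,0.02894,-0.04374,-0.01825,0.27278,-0.10932,0.52751,2.80635,-0.17381
61,-0.53227,0.02876,-0.04062,-0.01815,0.27293,-0.10948,0.52740,2.80274,-0.17279
62,-0.53266,0.02858,-0.03778,-0.01800,0.27307,-0.10962,0.52730,2.79960,-0.17186
63,-0.53302,0.02840,-0.03519,-0.01783,0.27319,-0.10976,0.52721,2.79691,-0.17098
64,-0.53336,0.02822,-0.03284,-0.01765,0.27331,-0.10989,0.52712,,
# final q (rad): -0.53336 0.02822


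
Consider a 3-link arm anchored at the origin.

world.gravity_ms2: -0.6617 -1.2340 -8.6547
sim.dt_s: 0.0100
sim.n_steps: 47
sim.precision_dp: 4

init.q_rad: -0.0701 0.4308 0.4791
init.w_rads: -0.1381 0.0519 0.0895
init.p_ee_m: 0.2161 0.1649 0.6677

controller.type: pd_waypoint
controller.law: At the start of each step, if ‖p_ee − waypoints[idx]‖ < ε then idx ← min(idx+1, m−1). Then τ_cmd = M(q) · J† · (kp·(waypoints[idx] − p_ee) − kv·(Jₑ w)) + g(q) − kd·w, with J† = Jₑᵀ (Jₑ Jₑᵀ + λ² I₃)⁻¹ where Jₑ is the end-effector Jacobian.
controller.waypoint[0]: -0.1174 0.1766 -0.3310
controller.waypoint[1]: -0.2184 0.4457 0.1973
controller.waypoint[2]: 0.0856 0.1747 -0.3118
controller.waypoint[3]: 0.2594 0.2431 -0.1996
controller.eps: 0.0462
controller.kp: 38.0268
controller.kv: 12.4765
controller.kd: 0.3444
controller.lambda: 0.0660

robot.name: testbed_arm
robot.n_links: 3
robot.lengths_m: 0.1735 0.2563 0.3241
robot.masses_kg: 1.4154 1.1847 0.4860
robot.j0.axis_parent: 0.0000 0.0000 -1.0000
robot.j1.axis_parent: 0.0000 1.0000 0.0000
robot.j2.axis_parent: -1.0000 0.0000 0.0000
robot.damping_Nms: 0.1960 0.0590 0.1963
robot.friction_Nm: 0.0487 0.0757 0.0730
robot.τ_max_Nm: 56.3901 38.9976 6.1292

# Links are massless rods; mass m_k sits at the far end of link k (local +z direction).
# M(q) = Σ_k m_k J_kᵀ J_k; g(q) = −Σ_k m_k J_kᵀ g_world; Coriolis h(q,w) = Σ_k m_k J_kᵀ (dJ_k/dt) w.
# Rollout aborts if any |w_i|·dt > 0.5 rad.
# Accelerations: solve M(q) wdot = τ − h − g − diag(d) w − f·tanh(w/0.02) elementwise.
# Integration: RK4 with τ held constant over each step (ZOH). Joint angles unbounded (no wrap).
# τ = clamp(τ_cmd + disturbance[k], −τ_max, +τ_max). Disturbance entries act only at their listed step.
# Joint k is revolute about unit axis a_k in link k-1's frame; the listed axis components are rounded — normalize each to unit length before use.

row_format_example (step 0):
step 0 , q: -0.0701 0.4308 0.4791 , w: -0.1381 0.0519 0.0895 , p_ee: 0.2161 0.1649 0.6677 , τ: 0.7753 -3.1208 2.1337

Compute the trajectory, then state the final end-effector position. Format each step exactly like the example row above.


step 1 , q: -0.0636 0.4297 0.4879 , w: 1.3722 -0.2602 1.6145 , p_ee: 0.2159 0.1660 0.6668 , τ: 0.3613 -3.2419 1.3524
step 2 , q: -0.0460 0.4261 0.5081 , w: 2.1219 -0.4667 2.3935 , p_ee: 0.2155 0.1678 0.6647 , τ: 0.1559 -3.3907 0.9641
step 3 , q: -0.0228 0.4206 0.5341 , w: 2.5149 -0.6334 2.8129 , p_ee: 0.2147 0.1699 0.6621 , τ: 0.0362 -3.5427 0.7655
step 4 , q: 0.0035 0.4135 0.5635 , w: 2.7355 -0.7874 3.0536 , p_ee: 0.2137 0.1724 0.6591 , τ: -0.0499 -3.6850 0.6610
step 5 , q: 0.0315 0.4048 0.5948 , w: 2.8695 -0.9409 3.2010 , p_ee: 0.2123 0.1750 0.6558 , τ: -0.1250 -3.8111 0.6044
step 6 , q: 0.0606 0.3946 0.6273 , w: 2.9565 -1.0995 3.2955 , p_ee: 0.2106 0.1778 0.6523 , τ: -0.1978 -3.9180 0.5730
step 7 , q: 0.0905 0.3828 0.6605 , w: 3.0147 -1.2656 3.3565 , p_ee: 0.2085 0.1807 0.6486 , τ: -0.2709 -4.0039 0.5554
step 8 , q: 0.1208 0.3693 0.6943 , w: 3.0523 -1.4399 3.3931 , p_ee: 0.2061 0.1839 0.6448 , τ: -0.3439 -4.0677 0.5457
step 9 , q: 0.1514 0.3540 0.7283 , w: 3.0724 -1.6224 3.4102 , p_ee: 0.2033 0.1872 0.6408 , τ: -0.4149 -4.1073 0.5404
step 10 , q: 0.1821 0.3368 0.7624 , w: 3.0758 -1.8125 3.4100 , p_ee: 0.2000 0.1908 0.6366 , τ: -0.4815 -4.1199 0.5377
step 11 , q: 0.2128 0.3178 0.7964 , w: 3.0618 -2.0088 3.3941 , p_ee: 0.1964 0.1946 0.6323 , τ: -0.5407 -4.1002 0.5363
step 12 , q: 0.2433 0.2967 0.8302 , w: 3.0286 -2.2096 3.3634 , p_ee: 0.1924 0.1987 0.6277 , τ: -0.5889 -4.0401 0.5354
step 13 , q: 0.2733 0.2736 0.8636 , w: 2.9733 -2.4118 3.3188 , p_ee: 0.1879 0.2032 0.6230 , τ: -0.6220 -3.9271 0.5347
step 14 , q: 0.3026 0.2485 0.8965 , w: 2.8917 -2.6113 3.2619 , p_ee: 0.1831 0.2081 0.6181 , τ: -0.6348 -3.7434 0.5334
step 15 , q: 0.3309 0.2214 0.9288 , w: 2.7787 -2.8019 3.1946 , p_ee: 0.1779 0.2134 0.6129 , τ: -0.6210 -3.4644 0.5309
step 16 , q: 0.3580 0.1925 0.9604 , w: 2.6275 -2.9751 3.1201 , p_ee: 0.1723 0.2191 0.6074 , τ: -0.5737 -3.0597 0.5261
step 17 , q: 0.3833 0.1621 0.9912 , w: 2.4306 -3.1194 3.0434 , p_ee: 0.1663 0.2253 0.6016 , τ: -0.4859 -2.4965 0.5171
step 18 , q: 0.4063 0.1304 1.0212 , w: 2.1804 -3.2208 2.9713 , p_ee: 0.1601 0.2320 0.5955 , τ: -0.3526 -1.7495 0.5014
step 19 , q: 0.4266 0.0980 1.0506 , w: 1.8712 -3.2629 2.9127 , p_ee: 0.1535 0.2391 0.5889 , τ: -0.1746 -0.8176 0.4753
step 20 , q: 0.4434 0.0655 1.0795 , w: 1.5025 -3.2306 2.8776 , p_ee: 0.1468 0.2466 0.5818 , τ: 0.0383 0.2571 0.4351
step 21 , q: 0.4563 0.0338 1.1083 , w: 1.0824 -3.1133 2.8749 , p_ee: 0.1400 0.2544 0.5742 , τ: 0.2657 1.3820 0.3782
step 22 , q: 0.4648 0.0037 1.1371 , w: 0.6291 -2.9101 2.9096 , p_ee: 0.1331 0.2622 0.5660 , τ: 0.4807 2.4309 0.3043
step 23 , q: 0.4687 -0.0240 1.1665 , w: 0.1692 -2.6315 2.9801 , p_ee: 0.1264 0.2700 0.5572 , τ: 0.6583 3.2838 0.2162
step 24 , q: 0.4683 -0.0487 1.1968 , w: -0.2363 -2.3096 3.0760 , p_ee: 0.1199 0.2774 0.5478 , τ: 0.7620 3.8528 0.1203
step 25 , q: 0.4640 -0.0700 1.2281 , w: -0.5998 -1.9569 3.1859 , p_ee: 0.1138 0.2844 0.5378 , τ: 0.8112 4.1436 0.0228
step 26 , q: 0.4564 -0.0877 1.2605 , w: -0.9107 -1.5945 3.2983 , p_ee: 0.1081 0.2907 0.5274 , τ: 0.8153 4.1873 -0.0709
step 27 , q: 0.4460 -0.1019 1.2940 , w: -1.1589 -1.2430 3.4030 , p_ee: 0.1028 0.2964 0.5166 , τ: 0.7826 4.0350 -0.1567
step 28 , q: 0.4335 -0.1127 1.3285 , w: -1.3427 -0.9173 3.4935 , p_ee: 0.0981 0.3013 0.5055 , τ: 0.7234 3.7433 -0.2326
step 29 , q: 0.4194 -0.1204 1.3638 , w: -1.4660 -0.6270 3.5663 , p_ee: 0.0937 0.3055 0.4941 , τ: 0.6471 3.3630 -0.2985
step 30 , q: 0.4044 -0.1254 1.3997 , w: -1.5358 -0.3777 3.6211 , p_ee: 0.0898 0.3089 0.4825 , τ: 0.5613 2.9348 -0.3553
step 31 , q: 0.3889 -0.1282 1.4361 , w: -1.5604 -0.1718 3.6591 , p_ee: 0.0863 0.3117 0.4709 , τ: 0.4718 2.4890 -0.4045
step 32 , q: 0.3733 -0.1291 1.4728 , w: -1.5474 -0.0105 3.6827 , p_ee: 0.0831 0.3138 0.4591 , τ: 0.3824 2.0478 -0.4480
step 33 , q: 0.3581 -0.1287 1.5097 , w: -1.4937 0.0929 3.6928 , p_ee: 0.0802 0.3154 0.4473 , τ: 0.2927 1.6347 -0.4870
step 34 , q: 0.3436 -0.1274 1.5466 , w: -1.4214 0.1554 3.6939 , p_ee: 0.0775 0.3164 0.4355 , τ: 0.2104 1.2548 -0.5236
step 35 , q: 0.3298 -0.1257 1.5835 , w: -1.3388 0.1828 3.6880 , p_ee: 0.0750 0.3169 0.4237 , τ: 0.1374 0.9123 -0.5588
step 36 , q: 0.3168 -0.1239 1.6204 , w: -1.2509 0.1782 3.6764 , p_ee: 0.0726 0.3168 0.4119 , τ: 0.0744 0.6099 -0.5932
step 37 , q: 0.3048 -0.1223 1.6570 , w: -1.1620 0.1451 3.6597 , p_ee: 0.0703 0.3164 0.4002 , τ: 0.0217 0.3480 -0.6270
step 38 , q: 0.2936 -0.1212 1.6935 , w: -1.0758 0.0871 3.6384 , p_ee: 0.0680 0.3155 0.3885 , τ: -0.0207 0.1249 -0.6603
step 39 , q: 0.2832 -0.1207 1.7298 , w: -0.9958 0.0087 3.6126 , p_ee: 0.0657 0.3142 0.3770 , τ: -0.0527 -0.0629 -0.6929
step 40 , q: 0.2736 -0.1210 1.7657 , w: -0.9317 -0.0731 3.5831 , p_ee: 0.0634 0.3124 0.3656 , τ: -0.0725 -0.2259 -0.7248
step 41 , q: 0.2646 -0.1223 1.8014 , w: -0.8748 -0.1696 3.5487 , p_ee: 0.0611 0.3104 0.3544 , τ: -0.0848 -0.3635 -0.7554
step 42 , q: 0.2561 -0.1245 1.8367 , w: -0.8245 -0.2814 3.5092 , p_ee: 0.0587 0.3079 0.3433 , τ: -0.0906 -0.4787 -0.7843
step 43 , q: 0.2481 -0.1280 1.8716 , w: -0.7818 -0.4067 3.4647 , p_ee: 0.0562 0.3051 0.3325 , τ: -0.0906 -0.5757 -0.8115
step 44 , q: 0.2405 -0.1327 1.9060 , w: -0.7470 -0.5440 3.4152 , p_ee: 0.0537 0.3020 0.3219 , τ: -0.0856 -0.6582 -0.8366
step 45 , q: 0.2331 -0.1389 1.9398 , w: -0.7201 -0.6925 3.3607 , p_ee: 0.0511 0.2986 0.3115 , τ: -0.0763 -0.7293 -0.8596
step 46 , q: 0.2261 -0.1466 1.9731 , w: -0.7008 -0.8514 3.3013 , p_ee: 0.0484 0.2949 0.3015 , τ: -0.0637 -0.7911 -0.8802
step 47 , q: 0.2191 -0.1560 2.0058 , w: -0.6887 -1.0204 3.2373 , p_ee: 0.0457 0.2909 0.2918
final p_ee position (m): 0.0457 0.2909 0.2918
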